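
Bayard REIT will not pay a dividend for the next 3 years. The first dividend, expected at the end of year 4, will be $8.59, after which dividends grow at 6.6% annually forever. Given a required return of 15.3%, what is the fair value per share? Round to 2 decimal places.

Deferred-dividend DDM. At t=3 the remaining stream is a growing perpetuity with first payment D_4 = 8.59.
V_3 = D_4/(r−g) = 8.59/(0.153−0.066) = 98.7356
P₀ = V_3/(1+r)^3 = 98.7356/(1+0.153)^3 = 64.4148

$64.41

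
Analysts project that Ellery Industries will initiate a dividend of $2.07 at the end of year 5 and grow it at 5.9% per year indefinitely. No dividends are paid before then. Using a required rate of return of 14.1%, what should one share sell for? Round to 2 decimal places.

$14.89

Deferred-dividend DDM. At t=4 the remaining stream is a growing perpetuity with first payment D_5 = 2.07.
V_4 = D_5/(r−g) = 2.07/(0.141−0.059) = 25.2439
P₀ = V_4/(1+r)^4 = 25.2439/(1+0.141)^4 = 14.8941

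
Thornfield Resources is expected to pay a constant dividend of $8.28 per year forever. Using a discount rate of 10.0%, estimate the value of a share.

$82.80

Zero-growth DDM (perpetuity): P₀ = D/r = 8.28 / 0.1 = 82.8000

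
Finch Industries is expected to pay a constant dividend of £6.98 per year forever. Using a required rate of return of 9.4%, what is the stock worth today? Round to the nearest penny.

Zero-growth DDM (perpetuity): P₀ = D/r = 6.98 / 0.094 = 74.2553

£74.26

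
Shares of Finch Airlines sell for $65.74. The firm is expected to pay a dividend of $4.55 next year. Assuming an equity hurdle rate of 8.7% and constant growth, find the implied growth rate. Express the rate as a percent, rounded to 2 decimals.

1.78%

From P₀ = D₁/(r − g), the implied growth is g = r − D₁/P₀.
g = 0.087 − 4.55/65.74 = 0.087 − 0.06921 = 0.01779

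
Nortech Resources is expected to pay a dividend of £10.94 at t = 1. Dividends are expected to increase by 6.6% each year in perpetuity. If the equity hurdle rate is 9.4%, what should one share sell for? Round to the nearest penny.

Gordon growth model: P₀ = D₁/(r − g), with D₁ = 10.94 given directly.
P₀ = 10.9400 / (0.094 − 0.066) = 10.9400 / 0.028 = 390.7143

£390.71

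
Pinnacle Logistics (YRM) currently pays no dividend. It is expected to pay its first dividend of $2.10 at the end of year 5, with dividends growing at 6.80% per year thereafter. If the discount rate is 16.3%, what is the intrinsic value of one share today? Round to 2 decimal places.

Deferred-dividend DDM. At t=4 the remaining stream is a growing perpetuity with first payment D_5 = 2.10.
V_4 = D_5/(r−g) = 2.10/(0.163−0.068) = 22.1053
P₀ = V_4/(1+r)^4 = 22.1053/(1+0.163)^4 = 12.0831

$12.08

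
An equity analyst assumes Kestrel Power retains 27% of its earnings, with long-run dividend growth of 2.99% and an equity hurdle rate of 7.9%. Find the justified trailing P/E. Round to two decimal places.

Payout ratio b = 1 − 0.27 = 0.73.
Justified trailing P/E = b(1+g)/(r−g) = 0.73×(1+0.0299)/(0.079−0.0299) = 15.3122

15.31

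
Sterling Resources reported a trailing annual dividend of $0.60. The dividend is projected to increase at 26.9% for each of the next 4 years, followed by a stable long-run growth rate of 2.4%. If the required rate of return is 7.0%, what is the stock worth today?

Two-stage DDM. Project D₁…D_4 at 0.269, terminal growth 0.024, discount at r = 0.07.
D_1 = 0.7614
D_2 = 0.9662
D_3 = 1.2261
D_4 = 1.5560
Terminal value at t=4: TV = D_5/(r−g) = 1.5933/(0.07−0.024) = 34.6370
P₀ = 0.7614/(1+0.07)^1 + 0.9662/(1+0.07)^2 + 1.2261/(1+0.07)^3 + 1.5560/(1+0.07)^4 + 34.6370/(1+0.07)^4 = 30.1678

$30.17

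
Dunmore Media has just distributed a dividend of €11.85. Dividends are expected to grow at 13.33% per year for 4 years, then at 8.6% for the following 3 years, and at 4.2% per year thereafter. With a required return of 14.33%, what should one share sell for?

€178.23

Three-stage DDM. Project D₁…D_7; terminal Gordon value at t=7 with g = 0.042; discount at r = 0.1433.
D_1 = 13.4296
D_2 = 15.2198
D_3 = 17.2486
D_4 = 19.5478
D_5 = 21.2289
D_6 = 23.0546
D_7 = 25.0373
TV_7 = 26.0889/(0.1433−0.042) = 257.5406
P₀ = Σ Dₜ/(1+r)ᵗ + TV_7/(1+r)^7 = 178.2294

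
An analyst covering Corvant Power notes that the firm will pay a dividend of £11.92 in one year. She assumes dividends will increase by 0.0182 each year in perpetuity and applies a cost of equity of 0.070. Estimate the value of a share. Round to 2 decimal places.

Gordon growth model: P₀ = D₁/(r − g), with D₁ = 11.92 given directly.
P₀ = 11.9200 / (0.07 − 0.0182) = 11.9200 / 0.0518 = 230.1158

£230.12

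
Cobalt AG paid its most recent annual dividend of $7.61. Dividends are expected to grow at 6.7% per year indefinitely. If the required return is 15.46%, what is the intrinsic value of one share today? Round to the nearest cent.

$92.69

Gordon growth model: P₀ = D₁/(r − g). D₁ = 7.61 × (1 + 0.067) = 8.1199.
P₀ = 8.1199 / (0.1546 − 0.067) = 8.1199 / 0.0876 = 92.6926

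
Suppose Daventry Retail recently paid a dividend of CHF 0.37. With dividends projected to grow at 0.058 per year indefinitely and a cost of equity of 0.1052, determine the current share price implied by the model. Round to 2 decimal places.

Gordon growth model: P₀ = D₁/(r − g). D₁ = 0.37 × (1 + 0.058) = 0.3915.
P₀ = 0.3915 / (0.1052 − 0.058) = 0.3915 / 0.0472 = 8.2936

CHF 8.29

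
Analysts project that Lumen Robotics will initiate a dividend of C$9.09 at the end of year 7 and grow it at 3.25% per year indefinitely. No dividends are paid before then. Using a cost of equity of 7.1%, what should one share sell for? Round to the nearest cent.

C$156.45

Deferred-dividend DDM. At t=6 the remaining stream is a growing perpetuity with first payment D_7 = 9.09.
V_6 = D_7/(r−g) = 9.09/(0.071−0.0325) = 236.1039
P₀ = V_6/(1+r)^6 = 236.1039/(1+0.071)^6 = 156.4467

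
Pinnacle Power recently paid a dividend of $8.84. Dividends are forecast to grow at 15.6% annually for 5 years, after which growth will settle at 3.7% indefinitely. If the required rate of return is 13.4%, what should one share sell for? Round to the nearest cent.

$150.88

Two-stage DDM. Project D₁…D_5 at 0.156, terminal growth 0.037, discount at r = 0.134.
D_1 = 10.2190
D_2 = 11.8132
D_3 = 13.6561
D_4 = 15.7864
D_5 = 18.2491
Terminal value at t=5: TV = D_6/(r−g) = 18.9243/(0.134−0.037) = 195.0960
P₀ = 10.2190/(1+0.134)^1 + 11.8132/(1+0.134)^2 + 13.6561/(1+0.134)^3 + 15.7864/(1+0.134)^4 + 18.2491/(1+0.134)^5 + 195.0960/(1+0.134)^5 = 150.8759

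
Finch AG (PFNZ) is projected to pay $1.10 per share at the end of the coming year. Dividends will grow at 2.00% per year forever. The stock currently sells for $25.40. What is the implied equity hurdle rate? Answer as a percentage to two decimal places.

6.33%

Rearranging the constant-growth DDM: r = D₁/P₀ + g.
r = 1.1000 / 25.40 + 0.02 = 0.04331 + 0.02 = 0.06331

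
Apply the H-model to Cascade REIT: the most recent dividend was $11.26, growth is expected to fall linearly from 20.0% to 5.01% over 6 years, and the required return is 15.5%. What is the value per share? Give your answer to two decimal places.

$160.99

H-model: P₀ = D₀[(1+g_L) + H(g_S−g_L)]/(r−g_L), with H = 6/2 = 3.
P₀ = 11.26 × [(1+0.0501) + 3×(0.2−0.0501)] / (0.155−0.0501)
   = 11.26 × 1.4998 / 0.1049 = 160.9890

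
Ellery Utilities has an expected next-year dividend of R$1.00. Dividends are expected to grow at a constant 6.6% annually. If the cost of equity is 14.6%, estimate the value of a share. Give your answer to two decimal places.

Gordon growth model: P₀ = D₁/(r − g), with D₁ = 1.00 given directly.
P₀ = 1.0000 / (0.146 − 0.066) = 1.0000 / 0.08 = 12.5000

R$12.50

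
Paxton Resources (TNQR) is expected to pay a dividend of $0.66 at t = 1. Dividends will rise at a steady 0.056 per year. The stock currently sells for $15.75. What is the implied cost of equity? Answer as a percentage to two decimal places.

9.79%

Rearranging the constant-growth DDM: r = D₁/P₀ + g.
r = 0.6600 / 15.75 + 0.056 = 0.04190 + 0.056 = 0.09790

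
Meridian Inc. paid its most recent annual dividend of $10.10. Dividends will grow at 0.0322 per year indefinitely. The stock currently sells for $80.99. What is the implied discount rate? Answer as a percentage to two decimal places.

Rearranging the constant-growth DDM: r = D₁/P₀ + g.
D₁ = 10.10 × (1 + 0.0322) = 10.4252.
r = 10.4252 / 80.99 + 0.0322 = 0.12872 + 0.0322 = 0.16092

16.09%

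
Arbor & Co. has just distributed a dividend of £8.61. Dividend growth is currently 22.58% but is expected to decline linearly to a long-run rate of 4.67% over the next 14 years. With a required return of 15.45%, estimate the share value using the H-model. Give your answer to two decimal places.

£183.73

H-model: P₀ = D₀[(1+g_L) + H(g_S−g_L)]/(r−g_L), with H = 14/2 = 7.
P₀ = 8.61 × [(1+0.0467) + 7×(0.2258−0.0467)] / (0.1545−0.0467)
   = 8.61 × 2.3004 / 0.1078 = 183.7332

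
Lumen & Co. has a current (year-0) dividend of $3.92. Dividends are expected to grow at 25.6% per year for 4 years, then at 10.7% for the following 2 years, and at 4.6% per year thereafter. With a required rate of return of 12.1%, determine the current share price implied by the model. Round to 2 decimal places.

$117.15

Three-stage DDM. Project D₁…D_6; terminal Gordon value at t=6 with g = 0.046; discount at r = 0.121.
D_1 = 4.9235
D_2 = 6.1839
D_3 = 7.7670
D_4 = 9.7554
D_5 = 10.7992
D_6 = 11.9547
TV_6 = 12.5047/(0.121−0.046) = 166.7287
P₀ = Σ Dₜ/(1+r)ᵗ + TV_6/(1+r)^6 = 117.1480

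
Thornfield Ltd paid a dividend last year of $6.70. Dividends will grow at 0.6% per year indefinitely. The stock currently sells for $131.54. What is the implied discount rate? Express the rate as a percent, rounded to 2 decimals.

5.72%

Rearranging the constant-growth DDM: r = D₁/P₀ + g.
D₁ = 6.70 × (1 + 0.006) = 6.7402.
r = 6.7402 / 131.54 + 0.006 = 0.05124 + 0.006 = 0.05724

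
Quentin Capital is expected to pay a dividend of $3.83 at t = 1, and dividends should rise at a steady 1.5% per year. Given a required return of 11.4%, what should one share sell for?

Gordon growth model: P₀ = D₁/(r − g), with D₁ = 3.83 given directly.
P₀ = 3.8300 / (0.114 − 0.015) = 3.8300 / 0.099 = 38.6869

$38.69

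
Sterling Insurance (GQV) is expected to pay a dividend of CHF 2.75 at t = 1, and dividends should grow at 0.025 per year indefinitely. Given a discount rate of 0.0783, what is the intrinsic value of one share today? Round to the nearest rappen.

CHF 51.59

Gordon growth model: P₀ = D₁/(r − g), with D₁ = 2.75 given directly.
P₀ = 2.7500 / (0.0783 − 0.025) = 2.7500 / 0.0533 = 51.5947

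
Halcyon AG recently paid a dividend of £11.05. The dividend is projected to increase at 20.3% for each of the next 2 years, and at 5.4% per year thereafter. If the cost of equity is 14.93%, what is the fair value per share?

Two-stage DDM. Project D₁…D_2 at 0.203, terminal growth 0.054, discount at r = 0.1493.
D_1 = 13.2932
D_2 = 15.9917
Terminal value at t=2: TV = D_3/(r−g) = 16.8552/(0.1493−0.054) = 176.8647
P₀ = 13.2932/(1+0.1493)^1 + 15.9917/(1+0.1493)^2 + 176.8647/(1+0.1493)^2 = 157.5711

£157.57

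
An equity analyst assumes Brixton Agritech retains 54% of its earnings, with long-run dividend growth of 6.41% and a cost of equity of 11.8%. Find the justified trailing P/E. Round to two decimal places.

Payout ratio b = 1 − 0.54 = 0.46.
Justified trailing P/E = b(1+g)/(r−g) = 0.46×(1+0.0641)/(0.118−0.0641) = 9.0814

9.08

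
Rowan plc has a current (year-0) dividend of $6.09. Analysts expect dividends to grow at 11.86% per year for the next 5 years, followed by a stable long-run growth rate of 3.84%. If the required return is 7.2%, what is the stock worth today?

$267.49

Two-stage DDM. Project D₁…D_5 at 0.1186, terminal growth 0.0384, discount at r = 0.072.
D_1 = 6.8123
D_2 = 7.6202
D_3 = 8.5240
D_4 = 9.5349
D_5 = 10.6657
Terminal value at t=5: TV = D_6/(r−g) = 11.0753/(0.072−0.0384) = 329.6224
P₀ = 6.8123/(1+0.072)^1 + 7.6202/(1+0.072)^2 + 8.5240/(1+0.072)^3 + 9.5349/(1+0.072)^4 + 10.6657/(1+0.072)^5 + 329.6224/(1+0.072)^5 = 267.4909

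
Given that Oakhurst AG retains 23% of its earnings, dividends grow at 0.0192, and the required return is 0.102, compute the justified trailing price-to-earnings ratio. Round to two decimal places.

9.48

Payout ratio b = 1 − 0.23 = 0.77.
Justified trailing P/E = b(1+g)/(r−g) = 0.77×(1+0.0192)/(0.102−0.0192) = 9.4781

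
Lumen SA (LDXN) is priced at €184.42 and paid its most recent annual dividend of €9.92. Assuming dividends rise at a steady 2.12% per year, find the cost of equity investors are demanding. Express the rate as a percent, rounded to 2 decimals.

7.61%

Rearranging the constant-growth DDM: r = D₁/P₀ + g.
D₁ = 9.92 × (1 + 0.0212) = 10.1303.
r = 10.1303 / 184.42 + 0.0212 = 0.05493 + 0.0212 = 0.07613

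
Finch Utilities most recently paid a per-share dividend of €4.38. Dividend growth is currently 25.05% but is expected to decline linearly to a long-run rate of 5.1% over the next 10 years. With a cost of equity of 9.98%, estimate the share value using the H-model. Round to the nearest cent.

€183.86

H-model: P₀ = D₀[(1+g_L) + H(g_S−g_L)]/(r−g_L), with H = 10/2 = 5.
P₀ = 4.38 × [(1+0.051) + 5×(0.2505−0.051)] / (0.0998−0.051)
   = 4.38 × 2.0485 / 0.0488 = 183.8613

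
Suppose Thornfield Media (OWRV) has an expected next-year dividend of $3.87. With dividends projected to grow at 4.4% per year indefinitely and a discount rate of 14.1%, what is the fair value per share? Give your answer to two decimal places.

$39.90

Gordon growth model: P₀ = D₁/(r − g), with D₁ = 3.87 given directly.
P₀ = 3.8700 / (0.141 − 0.044) = 3.8700 / 0.097 = 39.8969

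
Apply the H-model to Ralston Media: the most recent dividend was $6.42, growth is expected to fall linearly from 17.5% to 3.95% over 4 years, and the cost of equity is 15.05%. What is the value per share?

H-model: P₀ = D₀[(1+g_L) + H(g_S−g_L)]/(r−g_L), with H = 4/2 = 2.
P₀ = 6.42 × [(1+0.0395) + 2×(0.175−0.0395)] / (0.1505−0.0395)
   = 6.42 × 1.3105 / 0.111 = 75.7965

$75.80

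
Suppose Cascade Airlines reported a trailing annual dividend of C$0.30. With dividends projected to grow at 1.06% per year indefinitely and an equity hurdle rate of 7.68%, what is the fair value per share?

C$4.58

Gordon growth model: P₀ = D₁/(r − g). D₁ = 0.30 × (1 + 0.0106) = 0.3032.
P₀ = 0.3032 / (0.0768 − 0.0106) = 0.3032 / 0.0662 = 4.5798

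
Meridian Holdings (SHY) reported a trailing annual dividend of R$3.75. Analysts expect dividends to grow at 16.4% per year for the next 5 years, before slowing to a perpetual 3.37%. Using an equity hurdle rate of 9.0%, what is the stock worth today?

Two-stage DDM. Project D₁…D_5 at 0.164, terminal growth 0.0337, discount at r = 0.09.
D_1 = 4.3650
D_2 = 5.0809
D_3 = 5.9141
D_4 = 6.8840
D_5 = 8.0130
Terminal value at t=5: TV = D_6/(r−g) = 8.2831/(0.09−0.0337) = 147.1236
P₀ = 4.3650/(1+0.09)^1 + 5.0809/(1+0.09)^2 + 5.9141/(1+0.09)^3 + 6.8840/(1+0.09)^4 + 8.0130/(1+0.09)^5 + 147.1236/(1+0.09)^5 = 118.5528

R$118.55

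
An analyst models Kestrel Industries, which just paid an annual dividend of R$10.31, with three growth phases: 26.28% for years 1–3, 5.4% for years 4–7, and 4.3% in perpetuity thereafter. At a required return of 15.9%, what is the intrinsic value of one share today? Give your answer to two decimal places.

R$161.13

Three-stage DDM. Project D₁…D_7; terminal Gordon value at t=7 with g = 0.043; discount at r = 0.159.
D_1 = 13.0195
D_2 = 16.4410
D_3 = 20.7617
D_4 = 21.8828
D_5 = 23.0645
D_6 = 24.3100
D_7 = 25.6227
TV_7 = 26.7245/(0.159−0.043) = 230.3834
P₀ = Σ Dₜ/(1+r)ᵗ + TV_7/(1+r)^7 = 161.1252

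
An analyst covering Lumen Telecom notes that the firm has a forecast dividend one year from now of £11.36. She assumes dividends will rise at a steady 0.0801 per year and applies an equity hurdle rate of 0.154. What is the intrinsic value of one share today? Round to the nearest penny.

Gordon growth model: P₀ = D₁/(r − g), with D₁ = 11.36 given directly.
P₀ = 11.3600 / (0.154 − 0.0801) = 11.3600 / 0.0739 = 153.7212

£153.72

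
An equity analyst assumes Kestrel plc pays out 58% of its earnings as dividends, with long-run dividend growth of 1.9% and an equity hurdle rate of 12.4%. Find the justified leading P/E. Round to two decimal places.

5.52

Justified leading P/E = b/(r−g) = 0.58/(0.124−0.019) = 5.5238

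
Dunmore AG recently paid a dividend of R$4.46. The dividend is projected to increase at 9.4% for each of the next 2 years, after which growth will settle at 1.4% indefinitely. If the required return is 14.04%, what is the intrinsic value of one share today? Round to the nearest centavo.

R$41.31

Two-stage DDM. Project D₁…D_2 at 0.094, terminal growth 0.014, discount at r = 0.1404.
D_1 = 4.8792
D_2 = 5.3379
Terminal value at t=2: TV = D_3/(r−g) = 5.4126/(0.1404−0.014) = 42.8214
P₀ = 4.8792/(1+0.1404)^1 + 5.3379/(1+0.1404)^2 + 42.8214/(1+0.1404)^2 = 41.3095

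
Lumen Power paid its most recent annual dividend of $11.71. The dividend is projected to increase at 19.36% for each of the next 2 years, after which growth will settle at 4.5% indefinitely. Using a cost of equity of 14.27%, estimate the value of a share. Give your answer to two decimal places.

$161.67

Two-stage DDM. Project D₁…D_2 at 0.1936, terminal growth 0.045, discount at r = 0.1427.
D_1 = 13.9771
D_2 = 16.6830
Terminal value at t=2: TV = D_3/(r−g) = 17.4337/(0.1427−0.045) = 178.4417
P₀ = 13.9771/(1+0.1427)^1 + 16.6830/(1+0.1427)^2 + 178.4417/(1+0.1427)^2 = 161.6650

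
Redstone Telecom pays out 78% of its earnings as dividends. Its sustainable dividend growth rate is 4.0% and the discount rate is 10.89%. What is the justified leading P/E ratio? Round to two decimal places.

Justified leading P/E = b/(r−g) = 0.78/(0.1089−0.04) = 11.3208

11.32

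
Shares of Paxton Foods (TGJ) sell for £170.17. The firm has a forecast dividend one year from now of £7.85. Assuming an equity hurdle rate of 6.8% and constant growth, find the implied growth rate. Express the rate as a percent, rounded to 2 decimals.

From P₀ = D₁/(r − g), the implied growth is g = r − D₁/P₀.
g = 0.068 − 7.85/170.17 = 0.068 − 0.04613 = 0.02187

2.19%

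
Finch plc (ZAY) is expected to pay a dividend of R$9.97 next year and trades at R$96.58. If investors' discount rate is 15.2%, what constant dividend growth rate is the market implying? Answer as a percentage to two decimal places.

From P₀ = D₁/(r − g), the implied growth is g = r − D₁/P₀.
g = 0.152 − 9.97/96.58 = 0.152 − 0.10323 = 0.04877

4.88%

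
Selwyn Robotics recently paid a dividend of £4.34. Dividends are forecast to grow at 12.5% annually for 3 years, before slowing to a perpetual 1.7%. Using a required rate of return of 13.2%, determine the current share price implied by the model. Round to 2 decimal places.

£50.53

Two-stage DDM. Project D₁…D_3 at 0.125, terminal growth 0.017, discount at r = 0.132.
D_1 = 4.8825
D_2 = 5.4928
D_3 = 6.1794
Terminal value at t=3: TV = D_4/(r−g) = 6.2845/(0.132−0.017) = 54.6475
P₀ = 4.8825/(1+0.132)^1 + 5.4928/(1+0.132)^2 + 6.1794/(1+0.132)^3 + 54.6475/(1+0.132)^3 = 50.5327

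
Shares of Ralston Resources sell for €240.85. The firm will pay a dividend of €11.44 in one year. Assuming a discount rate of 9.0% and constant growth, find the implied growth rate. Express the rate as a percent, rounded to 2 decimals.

From P₀ = D₁/(r − g), the implied growth is g = r − D₁/P₀.
g = 0.09 − 11.44/240.85 = 0.09 − 0.04750 = 0.04250

4.25%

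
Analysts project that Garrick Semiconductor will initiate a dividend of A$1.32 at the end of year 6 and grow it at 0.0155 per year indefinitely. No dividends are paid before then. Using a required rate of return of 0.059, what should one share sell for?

A$22.78

Deferred-dividend DDM. At t=5 the remaining stream is a growing perpetuity with first payment D_6 = 1.32.
V_5 = D_6/(r−g) = 1.32/(0.059−0.0155) = 30.3448
P₀ = V_5/(1+r)^5 = 30.3448/(1+0.059)^5 = 22.7827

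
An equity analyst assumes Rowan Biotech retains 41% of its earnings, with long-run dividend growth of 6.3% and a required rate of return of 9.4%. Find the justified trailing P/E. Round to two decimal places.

20.23

Payout ratio b = 1 − 0.41 = 0.59.
Justified trailing P/E = b(1+g)/(r−g) = 0.59×(1+0.063)/(0.094−0.063) = 20.2313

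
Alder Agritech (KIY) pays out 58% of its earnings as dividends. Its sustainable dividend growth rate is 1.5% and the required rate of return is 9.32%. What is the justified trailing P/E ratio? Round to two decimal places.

Justified trailing P/E = b(1+g)/(r−g) = 0.58×(1+0.015)/(0.0932−0.015) = 7.5281

7.53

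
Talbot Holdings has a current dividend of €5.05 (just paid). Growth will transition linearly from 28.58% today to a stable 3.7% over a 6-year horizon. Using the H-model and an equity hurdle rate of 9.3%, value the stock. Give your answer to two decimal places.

H-model: P₀ = D₀[(1+g_L) + H(g_S−g_L)]/(r−g_L), with H = 6/2 = 3.
P₀ = 5.05 × [(1+0.037) + 3×(0.2858−0.037)] / (0.093−0.037)
   = 5.05 × 1.7834 / 0.056 = 160.8245

€160.82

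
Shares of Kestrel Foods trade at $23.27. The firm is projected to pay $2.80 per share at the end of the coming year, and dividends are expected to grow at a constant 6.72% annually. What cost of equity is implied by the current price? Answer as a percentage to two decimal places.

Rearranging the constant-growth DDM: r = D₁/P₀ + g.
r = 2.8000 / 23.27 + 0.0672 = 0.12033 + 0.0672 = 0.18753

18.75%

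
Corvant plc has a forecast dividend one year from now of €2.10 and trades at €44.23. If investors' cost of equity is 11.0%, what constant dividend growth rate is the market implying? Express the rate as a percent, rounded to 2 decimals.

From P₀ = D₁/(r − g), the implied growth is g = r − D₁/P₀.
g = 0.11 − 2.10/44.23 = 0.11 − 0.04748 = 0.06252

6.25%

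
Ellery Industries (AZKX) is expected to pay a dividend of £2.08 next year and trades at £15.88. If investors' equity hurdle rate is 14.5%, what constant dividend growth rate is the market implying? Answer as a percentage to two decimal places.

1.40%

From P₀ = D₁/(r − g), the implied growth is g = r − D₁/P₀.
g = 0.145 − 2.08/15.88 = 0.145 − 0.13098 = 0.01402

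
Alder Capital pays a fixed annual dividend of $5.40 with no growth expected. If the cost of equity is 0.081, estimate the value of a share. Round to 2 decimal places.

Zero-growth DDM (perpetuity): P₀ = D/r = 5.40 / 0.081 = 66.6667

$66.67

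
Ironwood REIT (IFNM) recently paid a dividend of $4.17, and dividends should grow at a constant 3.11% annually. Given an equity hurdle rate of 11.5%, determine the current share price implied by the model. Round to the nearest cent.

$51.25

Gordon growth model: P₀ = D₁/(r − g). D₁ = 4.17 × (1 + 0.0311) = 4.2997.
P₀ = 4.2997 / (0.115 − 0.0311) = 4.2997 / 0.0839 = 51.2478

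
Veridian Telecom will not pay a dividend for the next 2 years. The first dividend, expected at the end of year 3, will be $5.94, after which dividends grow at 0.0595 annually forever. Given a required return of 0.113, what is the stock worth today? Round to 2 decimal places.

Deferred-dividend DDM. At t=2 the remaining stream is a growing perpetuity with first payment D_3 = 5.94.
V_2 = D_3/(r−g) = 5.94/(0.113−0.0595) = 111.0280
P₀ = V_2/(1+r)^2 = 111.0280/(1+0.113)^2 = 89.6277

$89.63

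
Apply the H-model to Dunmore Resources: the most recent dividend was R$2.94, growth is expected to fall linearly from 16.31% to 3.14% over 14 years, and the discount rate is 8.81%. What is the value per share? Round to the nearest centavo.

R$101.28

H-model: P₀ = D₀[(1+g_L) + H(g_S−g_L)]/(r−g_L), with H = 14/2 = 7.
P₀ = 2.94 × [(1+0.0314) + 7×(0.1631−0.0314)] / (0.0881−0.0314)
   = 2.94 × 1.9533 / 0.0567 = 101.2822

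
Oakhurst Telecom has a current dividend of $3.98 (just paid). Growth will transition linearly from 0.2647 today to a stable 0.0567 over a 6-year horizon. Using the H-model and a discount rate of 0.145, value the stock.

H-model: P₀ = D₀[(1+g_L) + H(g_S−g_L)]/(r−g_L), with H = 6/2 = 3.
P₀ = 3.98 × [(1+0.0567) + 3×(0.2647−0.0567)] / (0.145−0.0567)
   = 3.98 × 1.6807 / 0.0883 = 75.7552

$75.76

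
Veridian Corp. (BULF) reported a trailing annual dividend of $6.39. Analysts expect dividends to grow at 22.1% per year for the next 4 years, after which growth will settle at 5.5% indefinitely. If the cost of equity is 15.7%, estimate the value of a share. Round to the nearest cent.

Two-stage DDM. Project D₁…D_4 at 0.221, terminal growth 0.055, discount at r = 0.157.
D_1 = 7.8022
D_2 = 9.5265
D_3 = 11.6318
D_4 = 14.2025
Terminal value at t=4: TV = D_5/(r−g) = 14.9836/(0.157−0.055) = 146.8980
P₀ = 7.8022/(1+0.157)^1 + 9.5265/(1+0.157)^2 + 11.6318/(1+0.157)^3 + 14.2025/(1+0.157)^4 + 146.8980/(1+0.157)^4 = 111.2708

$111.27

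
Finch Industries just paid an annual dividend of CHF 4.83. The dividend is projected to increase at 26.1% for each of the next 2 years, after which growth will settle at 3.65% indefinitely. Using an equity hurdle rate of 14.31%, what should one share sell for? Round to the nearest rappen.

Two-stage DDM. Project D₁…D_2 at 0.261, terminal growth 0.0365, discount at r = 0.1431.
D_1 = 6.0906
D_2 = 7.6803
Terminal value at t=2: TV = D_3/(r−g) = 7.9606/(0.1431−0.0365) = 74.6774
P₀ = 6.0906/(1+0.1431)^1 + 7.6803/(1+0.1431)^2 + 74.6774/(1+0.1431)^2 = 68.3565

CHF 68.36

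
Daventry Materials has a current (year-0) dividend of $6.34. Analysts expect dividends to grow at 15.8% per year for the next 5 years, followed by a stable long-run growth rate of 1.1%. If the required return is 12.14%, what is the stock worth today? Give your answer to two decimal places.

$103.12

Two-stage DDM. Project D₁…D_5 at 0.158, terminal growth 0.011, discount at r = 0.1214.
D_1 = 7.3417
D_2 = 8.5017
D_3 = 9.8450
D_4 = 11.4005
D_5 = 13.2018
Terminal value at t=5: TV = D_6/(r−g) = 13.3470/(0.1214−0.011) = 120.8966
P₀ = 7.3417/(1+0.1214)^1 + 8.5017/(1+0.1214)^2 + 9.8450/(1+0.1214)^3 + 11.4005/(1+0.1214)^4 + 13.2018/(1+0.1214)^5 + 120.8966/(1+0.1214)^5 = 103.1151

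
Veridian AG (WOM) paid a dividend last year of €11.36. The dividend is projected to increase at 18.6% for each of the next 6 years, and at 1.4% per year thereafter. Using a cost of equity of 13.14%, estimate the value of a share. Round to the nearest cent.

€210.83

Two-stage DDM. Project D₁…D_6 at 0.186, terminal growth 0.014, discount at r = 0.1314.
D_1 = 13.4730
D_2 = 15.9789
D_3 = 18.9510
D_4 = 22.4759
D_5 = 26.6564
D_6 = 31.6145
Terminal value at t=6: TV = D_7/(r−g) = 32.0571/(0.1314−0.014) = 273.0589
P₀ = 13.4730/(1+0.1314)^1 + 15.9789/(1+0.1314)^2 + 18.9510/(1+0.1314)^3 + 22.4759/(1+0.1314)^4 + 26.6564/(1+0.1314)^5 + 31.6145/(1+0.1314)^6 + 273.0589/(1+0.1314)^6 = 210.8291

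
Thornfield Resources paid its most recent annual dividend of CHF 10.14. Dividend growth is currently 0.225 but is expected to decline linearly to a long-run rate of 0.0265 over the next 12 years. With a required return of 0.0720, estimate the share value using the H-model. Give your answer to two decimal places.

H-model: P₀ = D₀[(1+g_L) + H(g_S−g_L)]/(r−g_L), with H = 12/2 = 6.
P₀ = 10.14 × [(1+0.0265) + 6×(0.225−0.0265)] / (0.072−0.0265)
   = 10.14 × 2.2175 / 0.0455 = 494.1857

CHF 494.19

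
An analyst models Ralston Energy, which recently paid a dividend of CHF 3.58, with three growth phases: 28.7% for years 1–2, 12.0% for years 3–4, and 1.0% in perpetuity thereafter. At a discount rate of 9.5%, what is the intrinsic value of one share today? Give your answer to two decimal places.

Three-stage DDM. Project D₁…D_4; terminal Gordon value at t=4 with g = 0.01; discount at r = 0.095.
D_1 = 4.6075
D_2 = 5.9298
D_3 = 6.6414
D_4 = 7.4383
TV_4 = 7.5127/(0.095−0.01) = 88.3850
P₀ = Σ Dₜ/(1+r)ᵗ + TV_4/(1+r)^4 = 80.8639

CHF 80.86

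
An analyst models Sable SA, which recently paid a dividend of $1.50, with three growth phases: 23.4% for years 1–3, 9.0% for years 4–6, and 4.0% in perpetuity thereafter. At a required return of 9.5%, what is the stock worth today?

$52.16

Three-stage DDM. Project D₁…D_6; terminal Gordon value at t=6 with g = 0.04; discount at r = 0.095.
D_1 = 1.8510
D_2 = 2.2841
D_3 = 2.8186
D_4 = 3.0723
D_5 = 3.3488
D_6 = 3.6502
TV_6 = 3.7962/(0.095−0.04) = 69.0219
P₀ = Σ Dₜ/(1+r)ᵗ + TV_6/(1+r)^6 = 52.1648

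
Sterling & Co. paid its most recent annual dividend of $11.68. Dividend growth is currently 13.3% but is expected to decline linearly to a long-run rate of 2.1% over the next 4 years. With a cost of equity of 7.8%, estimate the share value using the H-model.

$255.12

H-model: P₀ = D₀[(1+g_L) + H(g_S−g_L)]/(r−g_L), with H = 4/2 = 2.
P₀ = 11.68 × [(1+0.021) + 2×(0.133−0.021)] / (0.078−0.021)
   = 11.68 × 1.2450 / 0.057 = 255.1158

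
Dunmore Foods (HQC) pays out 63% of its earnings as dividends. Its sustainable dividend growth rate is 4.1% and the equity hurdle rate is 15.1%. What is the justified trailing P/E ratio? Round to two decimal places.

5.96

Justified trailing P/E = b(1+g)/(r−g) = 0.63×(1+0.041)/(0.151−0.041) = 5.9621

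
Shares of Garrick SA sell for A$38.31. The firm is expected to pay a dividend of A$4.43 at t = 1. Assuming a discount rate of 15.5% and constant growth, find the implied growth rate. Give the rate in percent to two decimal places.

3.94%

From P₀ = D₁/(r − g), the implied growth is g = r − D₁/P₀.
g = 0.155 − 4.43/38.31 = 0.155 − 0.11564 = 0.03936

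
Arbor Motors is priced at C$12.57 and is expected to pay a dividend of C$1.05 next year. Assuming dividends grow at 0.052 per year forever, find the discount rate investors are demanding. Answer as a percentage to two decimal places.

Rearranging the constant-growth DDM: r = D₁/P₀ + g.
r = 1.0500 / 12.57 + 0.052 = 0.08353 + 0.052 = 0.13553

13.55%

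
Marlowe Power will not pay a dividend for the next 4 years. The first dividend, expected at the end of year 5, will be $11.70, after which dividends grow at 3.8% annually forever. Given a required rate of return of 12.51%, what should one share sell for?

$83.83

Deferred-dividend DDM. At t=4 the remaining stream is a growing perpetuity with first payment D_5 = 11.70.
V_4 = D_5/(r−g) = 11.70/(0.1251−0.038) = 134.3284
P₀ = V_4/(1+r)^4 = 134.3284/(1+0.1251)^4 = 83.8307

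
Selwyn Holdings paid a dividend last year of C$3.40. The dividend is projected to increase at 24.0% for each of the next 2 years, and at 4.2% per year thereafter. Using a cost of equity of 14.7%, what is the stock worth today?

C$47.08

Two-stage DDM. Project D₁…D_2 at 0.24, terminal growth 0.042, discount at r = 0.147.
D_1 = 4.2160
D_2 = 5.2278
Terminal value at t=2: TV = D_3/(r−g) = 5.4474/(0.147−0.042) = 51.8801
P₀ = 4.2160/(1+0.147)^1 + 5.2278/(1+0.147)^2 + 51.8801/(1+0.147)^2 = 47.0837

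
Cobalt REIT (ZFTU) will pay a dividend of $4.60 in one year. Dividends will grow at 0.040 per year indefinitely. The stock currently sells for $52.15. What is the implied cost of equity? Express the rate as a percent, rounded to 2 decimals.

12.82%

Rearranging the constant-growth DDM: r = D₁/P₀ + g.
r = 4.6000 / 52.15 + 0.04 = 0.08821 + 0.04 = 0.12821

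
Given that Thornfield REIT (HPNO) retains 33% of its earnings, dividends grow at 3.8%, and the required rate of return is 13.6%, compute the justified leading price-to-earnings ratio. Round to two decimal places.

Payout ratio b = 1 − 0.33 = 0.67.
Justified leading P/E = b/(r−g) = 0.67/(0.136−0.038) = 6.8367

6.84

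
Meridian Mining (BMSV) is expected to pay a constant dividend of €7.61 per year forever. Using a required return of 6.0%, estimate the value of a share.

Zero-growth DDM (perpetuity): P₀ = D/r = 7.61 / 0.06 = 126.8333

€126.83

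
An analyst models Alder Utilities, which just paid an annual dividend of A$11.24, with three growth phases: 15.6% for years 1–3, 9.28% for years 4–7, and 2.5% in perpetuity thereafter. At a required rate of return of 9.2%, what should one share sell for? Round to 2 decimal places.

Three-stage DDM. Project D₁…D_7; terminal Gordon value at t=7 with g = 0.025; discount at r = 0.092.
D_1 = 12.9934
D_2 = 15.0204
D_3 = 17.3636
D_4 = 18.9749
D_5 = 20.7358
D_6 = 22.6601
D_7 = 24.7630
TV_7 = 25.3820/(0.092−0.025) = 378.8363
P₀ = Σ Dₜ/(1+r)ᵗ + TV_7/(1+r)^7 = 295.8585

A$295.86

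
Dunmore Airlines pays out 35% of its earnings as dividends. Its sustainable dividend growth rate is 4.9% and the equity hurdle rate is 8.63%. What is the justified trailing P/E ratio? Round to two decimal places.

9.84

Justified trailing P/E = b(1+g)/(r−g) = 0.35×(1+0.049)/(0.0863−0.049) = 9.8432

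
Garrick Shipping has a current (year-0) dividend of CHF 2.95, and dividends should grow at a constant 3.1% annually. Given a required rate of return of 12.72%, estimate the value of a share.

Gordon growth model: P₀ = D₁/(r − g). D₁ = 2.95 × (1 + 0.031) = 3.0414.
P₀ = 3.0414 / (0.1272 − 0.031) = 3.0414 / 0.0962 = 31.6159

CHF 31.62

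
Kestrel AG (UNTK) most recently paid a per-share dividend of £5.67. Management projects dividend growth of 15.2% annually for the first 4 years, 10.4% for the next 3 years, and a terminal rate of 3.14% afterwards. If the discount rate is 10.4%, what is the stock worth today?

£140.92

Three-stage DDM. Project D₁…D_7; terminal Gordon value at t=7 with g = 0.0314; discount at r = 0.104.
D_1 = 6.5318
D_2 = 7.5247
D_3 = 8.6684
D_4 = 9.9860
D_5 = 11.0246
D_6 = 12.1711
D_7 = 13.4369
TV_7 = 13.8589/(0.104−0.0314) = 190.8933
P₀ = Σ Dₜ/(1+r)ᵗ + TV_7/(1+r)^7 = 140.9224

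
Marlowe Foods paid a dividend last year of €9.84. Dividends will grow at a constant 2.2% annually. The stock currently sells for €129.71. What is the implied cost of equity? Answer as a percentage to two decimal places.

Rearranging the constant-growth DDM: r = D₁/P₀ + g.
D₁ = 9.84 × (1 + 0.022) = 10.0565.
r = 10.0565 / 129.71 + 0.022 = 0.07753 + 0.022 = 0.09953

9.95%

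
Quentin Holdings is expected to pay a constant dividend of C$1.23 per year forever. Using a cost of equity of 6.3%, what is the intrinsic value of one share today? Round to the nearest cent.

C$19.52

Zero-growth DDM (perpetuity): P₀ = D/r = 1.23 / 0.063 = 19.5238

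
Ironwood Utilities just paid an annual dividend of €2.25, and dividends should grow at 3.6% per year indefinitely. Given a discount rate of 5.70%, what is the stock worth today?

Gordon growth model: P₀ = D₁/(r − g). D₁ = 2.25 × (1 + 0.036) = 2.3310.
P₀ = 2.3310 / (0.057 − 0.036) = 2.3310 / 0.021 = 111.0000

€111.00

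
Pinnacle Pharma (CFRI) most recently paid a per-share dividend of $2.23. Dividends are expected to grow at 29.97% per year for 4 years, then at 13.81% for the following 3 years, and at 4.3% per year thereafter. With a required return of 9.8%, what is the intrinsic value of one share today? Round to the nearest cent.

Three-stage DDM. Project D₁…D_7; terminal Gordon value at t=7 with g = 0.043; discount at r = 0.098.
D_1 = 2.8983
D_2 = 3.7670
D_3 = 4.8959
D_4 = 6.3632
D_5 = 7.2420
D_6 = 8.2421
D_7 = 9.3803
TV_7 = 9.7837/(0.098−0.043) = 177.8854
P₀ = Σ Dₜ/(1+r)ᵗ + TV_7/(1+r)^7 = 120.4109

$120.41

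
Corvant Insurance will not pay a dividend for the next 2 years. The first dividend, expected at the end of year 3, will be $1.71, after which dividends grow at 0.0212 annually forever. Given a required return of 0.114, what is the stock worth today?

Deferred-dividend DDM. At t=2 the remaining stream is a growing perpetuity with first payment D_3 = 1.71.
V_2 = D_3/(r−g) = 1.71/(0.114−0.0212) = 18.4267
P₀ = V_2/(1+r)^2 = 18.4267/(1+0.114)^2 = 14.8483

$14.85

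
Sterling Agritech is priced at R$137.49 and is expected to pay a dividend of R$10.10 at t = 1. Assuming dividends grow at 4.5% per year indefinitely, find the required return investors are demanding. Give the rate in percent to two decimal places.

Rearranging the constant-growth DDM: r = D₁/P₀ + g.
r = 10.1000 / 137.49 + 0.045 = 0.07346 + 0.045 = 0.11846

11.85%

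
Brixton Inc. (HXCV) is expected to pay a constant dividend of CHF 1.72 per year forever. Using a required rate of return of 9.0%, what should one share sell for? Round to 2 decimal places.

CHF 19.11

Zero-growth DDM (perpetuity): P₀ = D/r = 1.72 / 0.09 = 19.1111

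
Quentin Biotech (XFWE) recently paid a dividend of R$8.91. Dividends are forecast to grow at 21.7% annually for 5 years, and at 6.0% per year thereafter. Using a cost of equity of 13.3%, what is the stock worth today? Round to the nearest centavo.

Two-stage DDM. Project D₁…D_5 at 0.217, terminal growth 0.06, discount at r = 0.133.
D_1 = 10.8435
D_2 = 13.1965
D_3 = 16.0601
D_4 = 19.5452
D_5 = 23.7865
Terminal value at t=5: TV = D_6/(r−g) = 25.2137/(0.133−0.06) = 345.3931
P₀ = 10.8435/(1+0.133)^1 + 13.1965/(1+0.133)^2 + 16.0601/(1+0.133)^3 + 19.5452/(1+0.133)^4 + 23.7865/(1+0.133)^5 + 345.3931/(1+0.133)^5 = 240.4911

R$240.49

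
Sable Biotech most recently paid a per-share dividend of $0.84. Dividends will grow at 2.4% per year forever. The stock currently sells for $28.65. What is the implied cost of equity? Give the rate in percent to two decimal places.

5.40%

Rearranging the constant-growth DDM: r = D₁/P₀ + g.
D₁ = 0.84 × (1 + 0.024) = 0.8602.
r = 0.8602 / 28.65 + 0.024 = 0.03002 + 0.024 = 0.05402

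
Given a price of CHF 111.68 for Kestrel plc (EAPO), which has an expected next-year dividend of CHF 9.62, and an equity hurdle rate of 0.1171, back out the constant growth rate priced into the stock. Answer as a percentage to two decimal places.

From P₀ = D₁/(r − g), the implied growth is g = r − D₁/P₀.
g = 0.1171 − 9.62/111.68 = 0.1171 − 0.08614 = 0.03096

3.10%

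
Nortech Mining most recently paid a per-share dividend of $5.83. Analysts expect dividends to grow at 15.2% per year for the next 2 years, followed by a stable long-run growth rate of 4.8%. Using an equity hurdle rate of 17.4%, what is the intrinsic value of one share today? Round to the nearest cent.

Two-stage DDM. Project D₁…D_2 at 0.152, terminal growth 0.048, discount at r = 0.174.
D_1 = 6.7162
D_2 = 7.7370
Terminal value at t=2: TV = D_3/(r−g) = 8.1084/(0.174−0.048) = 64.3523
P₀ = 6.7162/(1+0.174)^1 + 7.7370/(1+0.174)^2 + 64.3523/(1+0.174)^2 = 58.0247

$58.02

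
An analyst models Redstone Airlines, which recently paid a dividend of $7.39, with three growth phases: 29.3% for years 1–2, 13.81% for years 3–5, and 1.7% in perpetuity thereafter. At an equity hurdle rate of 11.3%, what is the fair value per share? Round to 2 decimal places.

$162.82

Three-stage DDM. Project D₁…D_5; terminal Gordon value at t=5 with g = 0.017; discount at r = 0.113.
D_1 = 9.5553
D_2 = 12.3550
D_3 = 14.0612
D_4 = 16.0030
D_5 = 18.2131
TV_5 = 18.5227/(0.113−0.017) = 192.9445
P₀ = Σ Dₜ/(1+r)ᵗ + TV_5/(1+r)^5 = 162.8177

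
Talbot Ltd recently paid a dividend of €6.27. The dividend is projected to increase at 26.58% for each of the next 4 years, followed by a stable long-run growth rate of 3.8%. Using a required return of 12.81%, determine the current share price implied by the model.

€148.23

Two-stage DDM. Project D₁…D_4 at 0.2658, terminal growth 0.038, discount at r = 0.1281.
D_1 = 7.9366
D_2 = 10.0461
D_3 = 12.7164
D_4 = 16.0964
Terminal value at t=4: TV = D_5/(r−g) = 16.7080/(0.1281−0.038) = 185.4387
P₀ = 7.9366/(1+0.1281)^1 + 10.0461/(1+0.1281)^2 + 12.7164/(1+0.1281)^3 + 16.0964/(1+0.1281)^4 + 185.4387/(1+0.1281)^4 = 148.2272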